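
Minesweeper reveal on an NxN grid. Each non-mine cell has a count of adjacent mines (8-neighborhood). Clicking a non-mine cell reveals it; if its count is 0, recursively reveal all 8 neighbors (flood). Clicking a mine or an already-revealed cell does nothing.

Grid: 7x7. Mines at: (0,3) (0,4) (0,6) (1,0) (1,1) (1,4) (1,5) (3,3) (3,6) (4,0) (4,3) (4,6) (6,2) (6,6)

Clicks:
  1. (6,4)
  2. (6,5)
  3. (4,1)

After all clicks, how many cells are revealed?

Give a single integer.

Answer: 7

Derivation:
Click 1 (6,4) count=0: revealed 6 new [(5,3) (5,4) (5,5) (6,3) (6,4) (6,5)] -> total=6
Click 2 (6,5) count=1: revealed 0 new [(none)] -> total=6
Click 3 (4,1) count=1: revealed 1 new [(4,1)] -> total=7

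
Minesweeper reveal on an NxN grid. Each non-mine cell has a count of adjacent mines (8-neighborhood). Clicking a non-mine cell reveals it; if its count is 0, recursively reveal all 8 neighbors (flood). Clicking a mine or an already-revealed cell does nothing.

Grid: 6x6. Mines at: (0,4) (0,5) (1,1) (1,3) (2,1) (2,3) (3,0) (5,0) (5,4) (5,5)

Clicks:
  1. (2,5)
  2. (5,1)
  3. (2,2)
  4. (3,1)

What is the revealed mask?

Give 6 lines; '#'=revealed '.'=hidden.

Click 1 (2,5) count=0: revealed 8 new [(1,4) (1,5) (2,4) (2,5) (3,4) (3,5) (4,4) (4,5)] -> total=8
Click 2 (5,1) count=1: revealed 1 new [(5,1)] -> total=9
Click 3 (2,2) count=4: revealed 1 new [(2,2)] -> total=10
Click 4 (3,1) count=2: revealed 1 new [(3,1)] -> total=11

Answer: ......
....##
..#.##
.#..##
....##
.#....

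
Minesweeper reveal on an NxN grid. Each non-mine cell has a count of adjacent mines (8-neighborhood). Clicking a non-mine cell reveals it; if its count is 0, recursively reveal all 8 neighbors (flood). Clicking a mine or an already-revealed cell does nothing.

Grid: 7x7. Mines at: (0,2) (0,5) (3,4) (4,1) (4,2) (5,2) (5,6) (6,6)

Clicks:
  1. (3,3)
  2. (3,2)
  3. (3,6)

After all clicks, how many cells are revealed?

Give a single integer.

Answer: 10

Derivation:
Click 1 (3,3) count=2: revealed 1 new [(3,3)] -> total=1
Click 2 (3,2) count=2: revealed 1 new [(3,2)] -> total=2
Click 3 (3,6) count=0: revealed 8 new [(1,5) (1,6) (2,5) (2,6) (3,5) (3,6) (4,5) (4,6)] -> total=10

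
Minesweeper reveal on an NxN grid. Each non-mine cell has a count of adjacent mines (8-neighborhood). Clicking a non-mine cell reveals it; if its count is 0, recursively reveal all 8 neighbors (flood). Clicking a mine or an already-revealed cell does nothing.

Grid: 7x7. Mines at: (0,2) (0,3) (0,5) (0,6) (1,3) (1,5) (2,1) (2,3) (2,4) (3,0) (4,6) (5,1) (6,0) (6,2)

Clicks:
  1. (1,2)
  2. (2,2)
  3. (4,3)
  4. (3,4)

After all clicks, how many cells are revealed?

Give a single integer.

Click 1 (1,2) count=5: revealed 1 new [(1,2)] -> total=1
Click 2 (2,2) count=3: revealed 1 new [(2,2)] -> total=2
Click 3 (4,3) count=0: revealed 17 new [(3,2) (3,3) (3,4) (3,5) (4,2) (4,3) (4,4) (4,5) (5,2) (5,3) (5,4) (5,5) (5,6) (6,3) (6,4) (6,5) (6,6)] -> total=19
Click 4 (3,4) count=2: revealed 0 new [(none)] -> total=19

Answer: 19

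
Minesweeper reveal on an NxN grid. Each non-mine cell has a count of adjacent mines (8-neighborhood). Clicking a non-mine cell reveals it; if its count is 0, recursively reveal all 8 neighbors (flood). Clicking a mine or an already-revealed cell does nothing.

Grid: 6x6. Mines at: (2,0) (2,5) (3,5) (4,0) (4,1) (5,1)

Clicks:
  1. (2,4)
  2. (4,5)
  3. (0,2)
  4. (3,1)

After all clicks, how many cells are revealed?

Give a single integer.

Answer: 28

Derivation:
Click 1 (2,4) count=2: revealed 1 new [(2,4)] -> total=1
Click 2 (4,5) count=1: revealed 1 new [(4,5)] -> total=2
Click 3 (0,2) count=0: revealed 26 new [(0,0) (0,1) (0,2) (0,3) (0,4) (0,5) (1,0) (1,1) (1,2) (1,3) (1,4) (1,5) (2,1) (2,2) (2,3) (3,1) (3,2) (3,3) (3,4) (4,2) (4,3) (4,4) (5,2) (5,3) (5,4) (5,5)] -> total=28
Click 4 (3,1) count=3: revealed 0 new [(none)] -> total=28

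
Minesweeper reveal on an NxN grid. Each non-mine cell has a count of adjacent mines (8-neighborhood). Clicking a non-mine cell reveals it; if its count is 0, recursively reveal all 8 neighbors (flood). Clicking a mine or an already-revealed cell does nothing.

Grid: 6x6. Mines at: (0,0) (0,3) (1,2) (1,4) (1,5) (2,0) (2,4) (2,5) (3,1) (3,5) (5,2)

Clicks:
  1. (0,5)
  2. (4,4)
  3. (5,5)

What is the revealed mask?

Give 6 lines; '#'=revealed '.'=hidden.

Click 1 (0,5) count=2: revealed 1 new [(0,5)] -> total=1
Click 2 (4,4) count=1: revealed 1 new [(4,4)] -> total=2
Click 3 (5,5) count=0: revealed 5 new [(4,3) (4,5) (5,3) (5,4) (5,5)] -> total=7

Answer: .....#
......
......
......
...###
...###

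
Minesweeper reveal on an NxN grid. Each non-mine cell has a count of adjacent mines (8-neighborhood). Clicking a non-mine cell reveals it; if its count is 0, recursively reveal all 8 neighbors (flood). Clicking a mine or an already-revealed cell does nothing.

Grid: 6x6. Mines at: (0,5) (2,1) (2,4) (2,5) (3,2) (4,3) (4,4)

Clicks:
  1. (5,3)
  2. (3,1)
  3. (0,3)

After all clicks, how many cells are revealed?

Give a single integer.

Click 1 (5,3) count=2: revealed 1 new [(5,3)] -> total=1
Click 2 (3,1) count=2: revealed 1 new [(3,1)] -> total=2
Click 3 (0,3) count=0: revealed 10 new [(0,0) (0,1) (0,2) (0,3) (0,4) (1,0) (1,1) (1,2) (1,3) (1,4)] -> total=12

Answer: 12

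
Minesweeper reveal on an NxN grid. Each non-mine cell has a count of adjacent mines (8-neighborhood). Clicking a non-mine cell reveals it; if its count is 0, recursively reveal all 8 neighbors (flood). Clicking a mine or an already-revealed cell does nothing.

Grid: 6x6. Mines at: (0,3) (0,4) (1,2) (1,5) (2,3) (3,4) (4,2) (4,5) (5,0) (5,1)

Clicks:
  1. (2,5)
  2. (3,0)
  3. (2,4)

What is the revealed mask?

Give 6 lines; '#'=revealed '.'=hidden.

Click 1 (2,5) count=2: revealed 1 new [(2,5)] -> total=1
Click 2 (3,0) count=0: revealed 10 new [(0,0) (0,1) (1,0) (1,1) (2,0) (2,1) (3,0) (3,1) (4,0) (4,1)] -> total=11
Click 3 (2,4) count=3: revealed 1 new [(2,4)] -> total=12

Answer: ##....
##....
##..##
##....
##....
......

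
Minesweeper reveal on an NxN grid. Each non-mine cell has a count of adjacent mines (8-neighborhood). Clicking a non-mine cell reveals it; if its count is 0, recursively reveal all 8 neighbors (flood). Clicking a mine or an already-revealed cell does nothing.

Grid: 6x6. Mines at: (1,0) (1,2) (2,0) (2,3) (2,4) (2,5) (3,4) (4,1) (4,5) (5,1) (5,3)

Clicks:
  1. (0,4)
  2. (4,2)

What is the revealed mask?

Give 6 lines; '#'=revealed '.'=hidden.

Answer: ...###
...###
......
......
..#...
......

Derivation:
Click 1 (0,4) count=0: revealed 6 new [(0,3) (0,4) (0,5) (1,3) (1,4) (1,5)] -> total=6
Click 2 (4,2) count=3: revealed 1 new [(4,2)] -> total=7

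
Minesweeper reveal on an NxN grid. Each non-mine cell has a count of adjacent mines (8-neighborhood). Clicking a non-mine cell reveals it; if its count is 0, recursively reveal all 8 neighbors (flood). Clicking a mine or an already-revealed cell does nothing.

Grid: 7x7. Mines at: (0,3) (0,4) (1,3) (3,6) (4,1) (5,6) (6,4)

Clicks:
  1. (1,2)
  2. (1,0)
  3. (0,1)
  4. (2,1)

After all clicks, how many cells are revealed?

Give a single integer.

Click 1 (1,2) count=2: revealed 1 new [(1,2)] -> total=1
Click 2 (1,0) count=0: revealed 11 new [(0,0) (0,1) (0,2) (1,0) (1,1) (2,0) (2,1) (2,2) (3,0) (3,1) (3,2)] -> total=12
Click 3 (0,1) count=0: revealed 0 new [(none)] -> total=12
Click 4 (2,1) count=0: revealed 0 new [(none)] -> total=12

Answer: 12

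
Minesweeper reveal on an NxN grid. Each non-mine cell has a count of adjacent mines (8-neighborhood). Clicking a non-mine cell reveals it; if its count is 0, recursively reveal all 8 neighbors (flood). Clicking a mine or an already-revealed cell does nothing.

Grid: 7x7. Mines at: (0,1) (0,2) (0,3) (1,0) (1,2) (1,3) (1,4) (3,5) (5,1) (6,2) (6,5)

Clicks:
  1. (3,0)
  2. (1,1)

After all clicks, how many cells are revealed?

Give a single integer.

Click 1 (3,0) count=0: revealed 18 new [(2,0) (2,1) (2,2) (2,3) (2,4) (3,0) (3,1) (3,2) (3,3) (3,4) (4,0) (4,1) (4,2) (4,3) (4,4) (5,2) (5,3) (5,4)] -> total=18
Click 2 (1,1) count=4: revealed 1 new [(1,1)] -> total=19

Answer: 19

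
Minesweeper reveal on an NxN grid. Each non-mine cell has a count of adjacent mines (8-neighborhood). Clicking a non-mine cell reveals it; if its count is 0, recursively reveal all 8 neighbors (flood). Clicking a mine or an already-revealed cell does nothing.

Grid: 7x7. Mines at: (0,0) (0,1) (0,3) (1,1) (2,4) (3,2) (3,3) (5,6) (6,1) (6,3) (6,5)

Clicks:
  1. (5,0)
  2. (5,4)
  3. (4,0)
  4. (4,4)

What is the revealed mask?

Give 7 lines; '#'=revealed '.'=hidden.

Click 1 (5,0) count=1: revealed 1 new [(5,0)] -> total=1
Click 2 (5,4) count=2: revealed 1 new [(5,4)] -> total=2
Click 3 (4,0) count=0: revealed 7 new [(2,0) (2,1) (3,0) (3,1) (4,0) (4,1) (5,1)] -> total=9
Click 4 (4,4) count=1: revealed 1 new [(4,4)] -> total=10

Answer: .......
.......
##.....
##.....
##..#..
##..#..
.......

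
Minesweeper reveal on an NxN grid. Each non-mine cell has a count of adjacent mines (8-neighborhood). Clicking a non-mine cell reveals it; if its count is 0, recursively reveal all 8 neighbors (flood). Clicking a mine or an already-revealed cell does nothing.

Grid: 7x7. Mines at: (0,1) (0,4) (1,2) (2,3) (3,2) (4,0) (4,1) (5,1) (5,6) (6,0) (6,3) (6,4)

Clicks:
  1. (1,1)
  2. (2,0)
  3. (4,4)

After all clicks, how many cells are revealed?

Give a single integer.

Answer: 25

Derivation:
Click 1 (1,1) count=2: revealed 1 new [(1,1)] -> total=1
Click 2 (2,0) count=0: revealed 5 new [(1,0) (2,0) (2,1) (3,0) (3,1)] -> total=6
Click 3 (4,4) count=0: revealed 19 new [(0,5) (0,6) (1,4) (1,5) (1,6) (2,4) (2,5) (2,6) (3,3) (3,4) (3,5) (3,6) (4,3) (4,4) (4,5) (4,6) (5,3) (5,4) (5,5)] -> total=25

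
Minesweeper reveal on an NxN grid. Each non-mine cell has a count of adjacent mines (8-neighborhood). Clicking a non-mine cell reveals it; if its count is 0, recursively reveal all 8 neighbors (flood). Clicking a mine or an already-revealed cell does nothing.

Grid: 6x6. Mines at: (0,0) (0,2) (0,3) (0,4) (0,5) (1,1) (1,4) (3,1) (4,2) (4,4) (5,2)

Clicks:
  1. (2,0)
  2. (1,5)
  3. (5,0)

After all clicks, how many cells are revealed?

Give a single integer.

Answer: 6

Derivation:
Click 1 (2,0) count=2: revealed 1 new [(2,0)] -> total=1
Click 2 (1,5) count=3: revealed 1 new [(1,5)] -> total=2
Click 3 (5,0) count=0: revealed 4 new [(4,0) (4,1) (5,0) (5,1)] -> total=6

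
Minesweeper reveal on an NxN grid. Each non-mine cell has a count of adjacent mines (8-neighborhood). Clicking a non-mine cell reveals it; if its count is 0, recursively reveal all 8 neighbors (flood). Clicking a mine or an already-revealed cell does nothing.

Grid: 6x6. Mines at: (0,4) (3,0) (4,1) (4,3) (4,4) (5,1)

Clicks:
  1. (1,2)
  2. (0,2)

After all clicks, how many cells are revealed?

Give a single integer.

Click 1 (1,2) count=0: revealed 21 new [(0,0) (0,1) (0,2) (0,3) (1,0) (1,1) (1,2) (1,3) (1,4) (1,5) (2,0) (2,1) (2,2) (2,3) (2,4) (2,5) (3,1) (3,2) (3,3) (3,4) (3,5)] -> total=21
Click 2 (0,2) count=0: revealed 0 new [(none)] -> total=21

Answer: 21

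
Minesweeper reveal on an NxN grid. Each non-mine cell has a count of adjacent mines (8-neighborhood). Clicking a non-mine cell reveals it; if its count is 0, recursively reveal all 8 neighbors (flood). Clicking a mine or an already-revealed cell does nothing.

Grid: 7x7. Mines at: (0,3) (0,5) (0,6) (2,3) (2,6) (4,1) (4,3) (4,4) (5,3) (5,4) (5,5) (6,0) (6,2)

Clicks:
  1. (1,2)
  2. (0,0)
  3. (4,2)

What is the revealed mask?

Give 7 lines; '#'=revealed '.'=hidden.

Click 1 (1,2) count=2: revealed 1 new [(1,2)] -> total=1
Click 2 (0,0) count=0: revealed 11 new [(0,0) (0,1) (0,2) (1,0) (1,1) (2,0) (2,1) (2,2) (3,0) (3,1) (3,2)] -> total=12
Click 3 (4,2) count=3: revealed 1 new [(4,2)] -> total=13

Answer: ###....
###....
###....
###....
..#....
.......
.......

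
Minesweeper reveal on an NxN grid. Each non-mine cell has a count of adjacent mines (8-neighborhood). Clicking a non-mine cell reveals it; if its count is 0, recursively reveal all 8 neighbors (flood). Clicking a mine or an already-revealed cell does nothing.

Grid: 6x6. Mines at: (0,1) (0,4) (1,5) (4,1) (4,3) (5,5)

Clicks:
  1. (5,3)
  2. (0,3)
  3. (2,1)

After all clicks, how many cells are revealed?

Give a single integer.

Click 1 (5,3) count=1: revealed 1 new [(5,3)] -> total=1
Click 2 (0,3) count=1: revealed 1 new [(0,3)] -> total=2
Click 3 (2,1) count=0: revealed 15 new [(1,0) (1,1) (1,2) (1,3) (1,4) (2,0) (2,1) (2,2) (2,3) (2,4) (3,0) (3,1) (3,2) (3,3) (3,4)] -> total=17

Answer: 17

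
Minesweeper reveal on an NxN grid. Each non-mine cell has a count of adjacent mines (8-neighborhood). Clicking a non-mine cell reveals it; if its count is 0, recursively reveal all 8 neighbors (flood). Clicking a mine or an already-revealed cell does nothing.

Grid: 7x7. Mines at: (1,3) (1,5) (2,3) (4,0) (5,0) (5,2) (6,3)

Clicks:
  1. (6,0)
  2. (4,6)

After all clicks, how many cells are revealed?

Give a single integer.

Answer: 19

Derivation:
Click 1 (6,0) count=1: revealed 1 new [(6,0)] -> total=1
Click 2 (4,6) count=0: revealed 18 new [(2,4) (2,5) (2,6) (3,3) (3,4) (3,5) (3,6) (4,3) (4,4) (4,5) (4,6) (5,3) (5,4) (5,5) (5,6) (6,4) (6,5) (6,6)] -> total=19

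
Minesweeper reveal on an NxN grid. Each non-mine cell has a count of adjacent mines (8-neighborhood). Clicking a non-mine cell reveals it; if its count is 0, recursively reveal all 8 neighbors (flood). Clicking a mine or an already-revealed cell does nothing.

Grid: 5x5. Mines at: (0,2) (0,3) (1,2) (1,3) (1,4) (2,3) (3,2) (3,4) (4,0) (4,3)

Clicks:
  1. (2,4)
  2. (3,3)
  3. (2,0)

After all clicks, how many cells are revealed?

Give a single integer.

Click 1 (2,4) count=4: revealed 1 new [(2,4)] -> total=1
Click 2 (3,3) count=4: revealed 1 new [(3,3)] -> total=2
Click 3 (2,0) count=0: revealed 8 new [(0,0) (0,1) (1,0) (1,1) (2,0) (2,1) (3,0) (3,1)] -> total=10

Answer: 10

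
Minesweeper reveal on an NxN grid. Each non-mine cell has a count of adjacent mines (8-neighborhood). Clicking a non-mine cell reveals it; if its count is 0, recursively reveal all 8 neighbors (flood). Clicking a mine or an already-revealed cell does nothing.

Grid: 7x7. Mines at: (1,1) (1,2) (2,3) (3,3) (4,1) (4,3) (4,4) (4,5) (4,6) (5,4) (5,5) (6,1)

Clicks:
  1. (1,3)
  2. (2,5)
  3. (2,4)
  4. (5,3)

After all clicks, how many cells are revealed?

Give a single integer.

Click 1 (1,3) count=2: revealed 1 new [(1,3)] -> total=1
Click 2 (2,5) count=0: revealed 13 new [(0,3) (0,4) (0,5) (0,6) (1,4) (1,5) (1,6) (2,4) (2,5) (2,6) (3,4) (3,5) (3,6)] -> total=14
Click 3 (2,4) count=2: revealed 0 new [(none)] -> total=14
Click 4 (5,3) count=3: revealed 1 new [(5,3)] -> total=15

Answer: 15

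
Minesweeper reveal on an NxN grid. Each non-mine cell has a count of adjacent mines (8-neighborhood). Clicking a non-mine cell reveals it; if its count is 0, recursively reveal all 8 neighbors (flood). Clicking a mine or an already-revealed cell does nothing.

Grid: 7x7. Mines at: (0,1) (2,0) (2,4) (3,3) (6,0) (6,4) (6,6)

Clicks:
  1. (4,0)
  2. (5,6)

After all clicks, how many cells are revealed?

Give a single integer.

Click 1 (4,0) count=0: revealed 14 new [(3,0) (3,1) (3,2) (4,0) (4,1) (4,2) (4,3) (5,0) (5,1) (5,2) (5,3) (6,1) (6,2) (6,3)] -> total=14
Click 2 (5,6) count=1: revealed 1 new [(5,6)] -> total=15

Answer: 15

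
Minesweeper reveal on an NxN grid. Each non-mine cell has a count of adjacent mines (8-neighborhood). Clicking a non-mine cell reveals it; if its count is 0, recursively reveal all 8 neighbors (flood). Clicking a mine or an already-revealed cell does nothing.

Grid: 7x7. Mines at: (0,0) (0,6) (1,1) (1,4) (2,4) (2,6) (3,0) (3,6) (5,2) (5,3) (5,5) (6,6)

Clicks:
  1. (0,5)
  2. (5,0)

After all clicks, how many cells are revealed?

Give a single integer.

Click 1 (0,5) count=2: revealed 1 new [(0,5)] -> total=1
Click 2 (5,0) count=0: revealed 6 new [(4,0) (4,1) (5,0) (5,1) (6,0) (6,1)] -> total=7

Answer: 7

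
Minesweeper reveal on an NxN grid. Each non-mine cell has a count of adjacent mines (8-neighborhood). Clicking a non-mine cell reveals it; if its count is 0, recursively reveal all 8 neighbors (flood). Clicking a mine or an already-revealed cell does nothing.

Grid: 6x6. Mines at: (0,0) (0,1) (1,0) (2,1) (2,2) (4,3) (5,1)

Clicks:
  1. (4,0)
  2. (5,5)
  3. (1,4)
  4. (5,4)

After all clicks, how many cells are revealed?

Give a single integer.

Answer: 19

Derivation:
Click 1 (4,0) count=1: revealed 1 new [(4,0)] -> total=1
Click 2 (5,5) count=0: revealed 18 new [(0,2) (0,3) (0,4) (0,5) (1,2) (1,3) (1,4) (1,5) (2,3) (2,4) (2,5) (3,3) (3,4) (3,5) (4,4) (4,5) (5,4) (5,5)] -> total=19
Click 3 (1,4) count=0: revealed 0 new [(none)] -> total=19
Click 4 (5,4) count=1: revealed 0 new [(none)] -> total=19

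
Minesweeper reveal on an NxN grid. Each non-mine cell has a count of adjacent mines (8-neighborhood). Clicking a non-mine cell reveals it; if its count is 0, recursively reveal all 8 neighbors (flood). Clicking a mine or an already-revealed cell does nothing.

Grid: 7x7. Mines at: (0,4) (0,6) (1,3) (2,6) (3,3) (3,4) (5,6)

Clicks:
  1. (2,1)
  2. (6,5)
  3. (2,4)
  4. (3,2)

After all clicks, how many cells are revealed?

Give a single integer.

Click 1 (2,1) count=0: revealed 30 new [(0,0) (0,1) (0,2) (1,0) (1,1) (1,2) (2,0) (2,1) (2,2) (3,0) (3,1) (3,2) (4,0) (4,1) (4,2) (4,3) (4,4) (4,5) (5,0) (5,1) (5,2) (5,3) (5,4) (5,5) (6,0) (6,1) (6,2) (6,3) (6,4) (6,5)] -> total=30
Click 2 (6,5) count=1: revealed 0 new [(none)] -> total=30
Click 3 (2,4) count=3: revealed 1 new [(2,4)] -> total=31
Click 4 (3,2) count=1: revealed 0 new [(none)] -> total=31

Answer: 31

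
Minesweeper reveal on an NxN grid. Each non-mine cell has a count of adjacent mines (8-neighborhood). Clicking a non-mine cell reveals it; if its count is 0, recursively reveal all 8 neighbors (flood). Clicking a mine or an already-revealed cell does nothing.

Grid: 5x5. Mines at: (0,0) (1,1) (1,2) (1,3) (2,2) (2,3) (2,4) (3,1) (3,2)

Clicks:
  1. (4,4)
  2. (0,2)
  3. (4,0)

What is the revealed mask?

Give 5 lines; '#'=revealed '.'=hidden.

Click 1 (4,4) count=0: revealed 4 new [(3,3) (3,4) (4,3) (4,4)] -> total=4
Click 2 (0,2) count=3: revealed 1 new [(0,2)] -> total=5
Click 3 (4,0) count=1: revealed 1 new [(4,0)] -> total=6

Answer: ..#..
.....
.....
...##
#..##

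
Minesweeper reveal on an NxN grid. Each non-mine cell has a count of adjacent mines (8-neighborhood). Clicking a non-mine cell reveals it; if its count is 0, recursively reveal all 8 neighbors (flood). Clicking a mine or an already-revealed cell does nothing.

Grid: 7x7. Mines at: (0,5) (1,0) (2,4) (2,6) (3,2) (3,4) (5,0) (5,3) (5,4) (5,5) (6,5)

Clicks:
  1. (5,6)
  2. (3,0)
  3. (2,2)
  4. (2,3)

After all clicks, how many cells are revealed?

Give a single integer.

Answer: 9

Derivation:
Click 1 (5,6) count=2: revealed 1 new [(5,6)] -> total=1
Click 2 (3,0) count=0: revealed 6 new [(2,0) (2,1) (3,0) (3,1) (4,0) (4,1)] -> total=7
Click 3 (2,2) count=1: revealed 1 new [(2,2)] -> total=8
Click 4 (2,3) count=3: revealed 1 new [(2,3)] -> total=9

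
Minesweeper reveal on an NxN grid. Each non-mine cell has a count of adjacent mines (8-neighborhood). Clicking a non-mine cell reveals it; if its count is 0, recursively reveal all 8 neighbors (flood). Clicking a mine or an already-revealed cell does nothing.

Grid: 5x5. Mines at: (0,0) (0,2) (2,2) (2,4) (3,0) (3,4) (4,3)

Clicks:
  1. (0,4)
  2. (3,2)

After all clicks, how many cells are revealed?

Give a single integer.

Answer: 5

Derivation:
Click 1 (0,4) count=0: revealed 4 new [(0,3) (0,4) (1,3) (1,4)] -> total=4
Click 2 (3,2) count=2: revealed 1 new [(3,2)] -> total=5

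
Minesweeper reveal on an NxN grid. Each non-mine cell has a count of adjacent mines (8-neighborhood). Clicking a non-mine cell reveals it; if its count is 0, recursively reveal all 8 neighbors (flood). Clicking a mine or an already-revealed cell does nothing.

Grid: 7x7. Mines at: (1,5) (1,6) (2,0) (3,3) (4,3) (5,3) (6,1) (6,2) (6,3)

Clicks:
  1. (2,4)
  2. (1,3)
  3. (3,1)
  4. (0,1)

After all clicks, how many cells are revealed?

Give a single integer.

Click 1 (2,4) count=2: revealed 1 new [(2,4)] -> total=1
Click 2 (1,3) count=0: revealed 13 new [(0,0) (0,1) (0,2) (0,3) (0,4) (1,0) (1,1) (1,2) (1,3) (1,4) (2,1) (2,2) (2,3)] -> total=14
Click 3 (3,1) count=1: revealed 1 new [(3,1)] -> total=15
Click 4 (0,1) count=0: revealed 0 new [(none)] -> total=15

Answer: 15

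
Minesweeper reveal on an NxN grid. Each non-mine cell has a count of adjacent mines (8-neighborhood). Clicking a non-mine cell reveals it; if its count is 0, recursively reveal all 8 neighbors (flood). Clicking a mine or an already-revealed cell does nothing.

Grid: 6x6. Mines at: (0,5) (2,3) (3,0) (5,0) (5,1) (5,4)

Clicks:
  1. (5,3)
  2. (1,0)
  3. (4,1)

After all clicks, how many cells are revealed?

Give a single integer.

Answer: 15

Derivation:
Click 1 (5,3) count=1: revealed 1 new [(5,3)] -> total=1
Click 2 (1,0) count=0: revealed 13 new [(0,0) (0,1) (0,2) (0,3) (0,4) (1,0) (1,1) (1,2) (1,3) (1,4) (2,0) (2,1) (2,2)] -> total=14
Click 3 (4,1) count=3: revealed 1 new [(4,1)] -> total=15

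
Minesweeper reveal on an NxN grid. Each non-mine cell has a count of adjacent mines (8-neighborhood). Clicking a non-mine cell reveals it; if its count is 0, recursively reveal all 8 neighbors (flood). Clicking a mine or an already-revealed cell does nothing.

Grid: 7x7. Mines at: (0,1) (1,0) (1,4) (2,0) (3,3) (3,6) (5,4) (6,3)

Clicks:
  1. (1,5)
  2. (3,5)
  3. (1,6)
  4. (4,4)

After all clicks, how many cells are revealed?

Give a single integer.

Click 1 (1,5) count=1: revealed 1 new [(1,5)] -> total=1
Click 2 (3,5) count=1: revealed 1 new [(3,5)] -> total=2
Click 3 (1,6) count=0: revealed 5 new [(0,5) (0,6) (1,6) (2,5) (2,6)] -> total=7
Click 4 (4,4) count=2: revealed 1 new [(4,4)] -> total=8

Answer: 8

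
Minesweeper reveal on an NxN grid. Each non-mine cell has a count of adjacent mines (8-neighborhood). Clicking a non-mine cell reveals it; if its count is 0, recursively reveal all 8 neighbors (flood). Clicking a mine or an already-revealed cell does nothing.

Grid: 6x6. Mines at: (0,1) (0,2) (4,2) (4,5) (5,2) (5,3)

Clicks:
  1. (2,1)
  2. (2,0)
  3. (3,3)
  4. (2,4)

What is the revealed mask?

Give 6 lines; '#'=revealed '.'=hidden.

Click 1 (2,1) count=0: revealed 25 new [(0,3) (0,4) (0,5) (1,0) (1,1) (1,2) (1,3) (1,4) (1,5) (2,0) (2,1) (2,2) (2,3) (2,4) (2,5) (3,0) (3,1) (3,2) (3,3) (3,4) (3,5) (4,0) (4,1) (5,0) (5,1)] -> total=25
Click 2 (2,0) count=0: revealed 0 new [(none)] -> total=25
Click 3 (3,3) count=1: revealed 0 new [(none)] -> total=25
Click 4 (2,4) count=0: revealed 0 new [(none)] -> total=25

Answer: ...###
######
######
######
##....
##....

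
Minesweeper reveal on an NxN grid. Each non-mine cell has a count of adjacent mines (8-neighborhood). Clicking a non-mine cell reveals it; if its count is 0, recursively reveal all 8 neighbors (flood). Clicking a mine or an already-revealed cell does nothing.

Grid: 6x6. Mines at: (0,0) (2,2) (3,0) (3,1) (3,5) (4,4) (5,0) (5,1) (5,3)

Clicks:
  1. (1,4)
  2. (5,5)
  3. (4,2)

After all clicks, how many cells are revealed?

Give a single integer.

Click 1 (1,4) count=0: revealed 13 new [(0,1) (0,2) (0,3) (0,4) (0,5) (1,1) (1,2) (1,3) (1,4) (1,5) (2,3) (2,4) (2,5)] -> total=13
Click 2 (5,5) count=1: revealed 1 new [(5,5)] -> total=14
Click 3 (4,2) count=3: revealed 1 new [(4,2)] -> total=15

Answer: 15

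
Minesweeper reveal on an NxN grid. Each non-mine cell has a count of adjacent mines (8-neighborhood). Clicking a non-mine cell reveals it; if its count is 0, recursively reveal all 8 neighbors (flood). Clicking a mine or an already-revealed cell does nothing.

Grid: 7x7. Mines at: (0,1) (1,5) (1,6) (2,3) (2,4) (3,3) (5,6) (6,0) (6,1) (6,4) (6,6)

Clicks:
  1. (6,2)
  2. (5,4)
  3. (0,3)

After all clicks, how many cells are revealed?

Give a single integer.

Answer: 8

Derivation:
Click 1 (6,2) count=1: revealed 1 new [(6,2)] -> total=1
Click 2 (5,4) count=1: revealed 1 new [(5,4)] -> total=2
Click 3 (0,3) count=0: revealed 6 new [(0,2) (0,3) (0,4) (1,2) (1,3) (1,4)] -> total=8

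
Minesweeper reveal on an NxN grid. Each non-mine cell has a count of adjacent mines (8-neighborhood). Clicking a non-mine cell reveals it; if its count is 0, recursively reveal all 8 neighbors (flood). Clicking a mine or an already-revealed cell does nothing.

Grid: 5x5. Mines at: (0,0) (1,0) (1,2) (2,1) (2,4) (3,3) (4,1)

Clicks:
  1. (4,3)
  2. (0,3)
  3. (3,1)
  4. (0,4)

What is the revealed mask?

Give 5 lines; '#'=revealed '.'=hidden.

Click 1 (4,3) count=1: revealed 1 new [(4,3)] -> total=1
Click 2 (0,3) count=1: revealed 1 new [(0,3)] -> total=2
Click 3 (3,1) count=2: revealed 1 new [(3,1)] -> total=3
Click 4 (0,4) count=0: revealed 3 new [(0,4) (1,3) (1,4)] -> total=6

Answer: ...##
...##
.....
.#...
...#.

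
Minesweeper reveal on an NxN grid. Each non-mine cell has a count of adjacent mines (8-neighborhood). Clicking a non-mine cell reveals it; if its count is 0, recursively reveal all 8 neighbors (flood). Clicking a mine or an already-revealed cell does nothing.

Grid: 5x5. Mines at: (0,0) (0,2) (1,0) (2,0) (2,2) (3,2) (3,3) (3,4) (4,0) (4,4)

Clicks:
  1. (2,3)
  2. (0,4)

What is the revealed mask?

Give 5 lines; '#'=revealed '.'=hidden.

Answer: ...##
...##
...##
.....
.....

Derivation:
Click 1 (2,3) count=4: revealed 1 new [(2,3)] -> total=1
Click 2 (0,4) count=0: revealed 5 new [(0,3) (0,4) (1,3) (1,4) (2,4)] -> total=6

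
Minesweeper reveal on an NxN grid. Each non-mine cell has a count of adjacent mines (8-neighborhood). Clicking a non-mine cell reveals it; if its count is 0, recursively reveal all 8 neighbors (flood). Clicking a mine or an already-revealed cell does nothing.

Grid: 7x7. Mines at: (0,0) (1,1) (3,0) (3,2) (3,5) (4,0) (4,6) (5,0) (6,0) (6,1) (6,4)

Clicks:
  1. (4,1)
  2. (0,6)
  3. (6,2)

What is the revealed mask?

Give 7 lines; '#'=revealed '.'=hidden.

Answer: ..#####
..#####
..#####
.......
.#.....
.......
..#....

Derivation:
Click 1 (4,1) count=4: revealed 1 new [(4,1)] -> total=1
Click 2 (0,6) count=0: revealed 15 new [(0,2) (0,3) (0,4) (0,5) (0,6) (1,2) (1,3) (1,4) (1,5) (1,6) (2,2) (2,3) (2,4) (2,5) (2,6)] -> total=16
Click 3 (6,2) count=1: revealed 1 new [(6,2)] -> total=17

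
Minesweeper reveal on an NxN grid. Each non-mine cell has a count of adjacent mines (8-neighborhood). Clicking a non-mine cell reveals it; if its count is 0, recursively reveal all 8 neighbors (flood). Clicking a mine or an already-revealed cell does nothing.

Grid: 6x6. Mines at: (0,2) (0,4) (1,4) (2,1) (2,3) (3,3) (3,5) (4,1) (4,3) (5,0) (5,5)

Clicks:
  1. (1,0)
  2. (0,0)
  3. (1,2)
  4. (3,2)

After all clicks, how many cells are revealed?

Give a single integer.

Answer: 6

Derivation:
Click 1 (1,0) count=1: revealed 1 new [(1,0)] -> total=1
Click 2 (0,0) count=0: revealed 3 new [(0,0) (0,1) (1,1)] -> total=4
Click 3 (1,2) count=3: revealed 1 new [(1,2)] -> total=5
Click 4 (3,2) count=5: revealed 1 new [(3,2)] -> total=6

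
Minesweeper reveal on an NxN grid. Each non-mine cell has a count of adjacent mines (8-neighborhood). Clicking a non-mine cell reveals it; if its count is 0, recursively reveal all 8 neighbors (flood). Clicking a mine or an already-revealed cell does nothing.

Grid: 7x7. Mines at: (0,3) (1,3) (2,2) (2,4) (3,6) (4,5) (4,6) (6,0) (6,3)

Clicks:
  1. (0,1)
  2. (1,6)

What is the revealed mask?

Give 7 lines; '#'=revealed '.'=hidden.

Answer: ###.###
###.###
##...##
#####..
#####..
#####..
.......

Derivation:
Click 1 (0,1) count=0: revealed 23 new [(0,0) (0,1) (0,2) (1,0) (1,1) (1,2) (2,0) (2,1) (3,0) (3,1) (3,2) (3,3) (3,4) (4,0) (4,1) (4,2) (4,3) (4,4) (5,0) (5,1) (5,2) (5,3) (5,4)] -> total=23
Click 2 (1,6) count=0: revealed 8 new [(0,4) (0,5) (0,6) (1,4) (1,5) (1,6) (2,5) (2,6)] -> total=31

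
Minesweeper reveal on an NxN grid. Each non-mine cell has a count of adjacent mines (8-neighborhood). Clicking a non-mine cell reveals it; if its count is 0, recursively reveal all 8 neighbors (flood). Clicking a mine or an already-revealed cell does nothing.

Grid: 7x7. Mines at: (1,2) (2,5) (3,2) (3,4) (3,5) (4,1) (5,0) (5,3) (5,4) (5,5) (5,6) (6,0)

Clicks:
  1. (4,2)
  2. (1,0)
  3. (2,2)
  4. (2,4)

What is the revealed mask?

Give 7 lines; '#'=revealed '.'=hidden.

Answer: ##.....
##.....
###.#..
##.....
..#....
.......
.......

Derivation:
Click 1 (4,2) count=3: revealed 1 new [(4,2)] -> total=1
Click 2 (1,0) count=0: revealed 8 new [(0,0) (0,1) (1,0) (1,1) (2,0) (2,1) (3,0) (3,1)] -> total=9
Click 3 (2,2) count=2: revealed 1 new [(2,2)] -> total=10
Click 4 (2,4) count=3: revealed 1 new [(2,4)] -> total=11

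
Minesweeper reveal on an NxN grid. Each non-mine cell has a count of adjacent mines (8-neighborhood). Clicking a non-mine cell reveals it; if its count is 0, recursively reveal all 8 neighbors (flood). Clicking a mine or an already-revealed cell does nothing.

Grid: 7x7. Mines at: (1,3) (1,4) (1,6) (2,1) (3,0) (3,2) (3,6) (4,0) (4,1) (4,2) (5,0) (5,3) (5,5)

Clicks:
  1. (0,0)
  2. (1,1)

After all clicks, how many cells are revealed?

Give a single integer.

Click 1 (0,0) count=0: revealed 6 new [(0,0) (0,1) (0,2) (1,0) (1,1) (1,2)] -> total=6
Click 2 (1,1) count=1: revealed 0 new [(none)] -> total=6

Answer: 6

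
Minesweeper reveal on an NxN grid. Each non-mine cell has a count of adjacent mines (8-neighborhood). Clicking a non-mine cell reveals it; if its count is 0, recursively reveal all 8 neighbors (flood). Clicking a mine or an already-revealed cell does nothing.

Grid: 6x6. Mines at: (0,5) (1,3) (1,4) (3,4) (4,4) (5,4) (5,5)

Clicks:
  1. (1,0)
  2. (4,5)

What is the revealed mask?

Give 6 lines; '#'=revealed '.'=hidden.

Click 1 (1,0) count=0: revealed 22 new [(0,0) (0,1) (0,2) (1,0) (1,1) (1,2) (2,0) (2,1) (2,2) (2,3) (3,0) (3,1) (3,2) (3,3) (4,0) (4,1) (4,2) (4,3) (5,0) (5,1) (5,2) (5,3)] -> total=22
Click 2 (4,5) count=4: revealed 1 new [(4,5)] -> total=23

Answer: ###...
###...
####..
####..
####.#
####..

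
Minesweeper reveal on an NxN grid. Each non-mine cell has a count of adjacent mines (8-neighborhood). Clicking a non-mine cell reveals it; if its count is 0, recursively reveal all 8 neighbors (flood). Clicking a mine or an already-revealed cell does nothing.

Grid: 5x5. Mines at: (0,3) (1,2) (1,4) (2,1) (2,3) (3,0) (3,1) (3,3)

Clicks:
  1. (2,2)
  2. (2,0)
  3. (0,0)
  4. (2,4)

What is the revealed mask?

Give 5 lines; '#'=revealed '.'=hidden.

Answer: ##...
##...
#.#.#
.....
.....

Derivation:
Click 1 (2,2) count=5: revealed 1 new [(2,2)] -> total=1
Click 2 (2,0) count=3: revealed 1 new [(2,0)] -> total=2
Click 3 (0,0) count=0: revealed 4 new [(0,0) (0,1) (1,0) (1,1)] -> total=6
Click 4 (2,4) count=3: revealed 1 new [(2,4)] -> total=7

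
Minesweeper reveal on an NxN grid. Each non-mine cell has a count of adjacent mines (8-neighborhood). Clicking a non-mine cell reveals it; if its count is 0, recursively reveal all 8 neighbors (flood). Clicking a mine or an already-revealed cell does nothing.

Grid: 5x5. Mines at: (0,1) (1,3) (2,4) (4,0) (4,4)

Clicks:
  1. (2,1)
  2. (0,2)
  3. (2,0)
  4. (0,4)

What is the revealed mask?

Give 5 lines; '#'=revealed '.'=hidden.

Answer: ..#.#
###..
####.
####.
.###.

Derivation:
Click 1 (2,1) count=0: revealed 14 new [(1,0) (1,1) (1,2) (2,0) (2,1) (2,2) (2,3) (3,0) (3,1) (3,2) (3,3) (4,1) (4,2) (4,3)] -> total=14
Click 2 (0,2) count=2: revealed 1 new [(0,2)] -> total=15
Click 3 (2,0) count=0: revealed 0 new [(none)] -> total=15
Click 4 (0,4) count=1: revealed 1 new [(0,4)] -> total=16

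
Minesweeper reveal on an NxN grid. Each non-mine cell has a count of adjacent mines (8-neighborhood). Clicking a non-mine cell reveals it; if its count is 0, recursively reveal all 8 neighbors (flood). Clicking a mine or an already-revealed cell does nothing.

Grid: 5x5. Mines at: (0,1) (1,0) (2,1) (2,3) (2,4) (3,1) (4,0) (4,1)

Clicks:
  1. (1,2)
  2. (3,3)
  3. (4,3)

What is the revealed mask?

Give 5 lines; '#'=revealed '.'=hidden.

Answer: .....
..#..
.....
..###
..###

Derivation:
Click 1 (1,2) count=3: revealed 1 new [(1,2)] -> total=1
Click 2 (3,3) count=2: revealed 1 new [(3,3)] -> total=2
Click 3 (4,3) count=0: revealed 5 new [(3,2) (3,4) (4,2) (4,3) (4,4)] -> total=7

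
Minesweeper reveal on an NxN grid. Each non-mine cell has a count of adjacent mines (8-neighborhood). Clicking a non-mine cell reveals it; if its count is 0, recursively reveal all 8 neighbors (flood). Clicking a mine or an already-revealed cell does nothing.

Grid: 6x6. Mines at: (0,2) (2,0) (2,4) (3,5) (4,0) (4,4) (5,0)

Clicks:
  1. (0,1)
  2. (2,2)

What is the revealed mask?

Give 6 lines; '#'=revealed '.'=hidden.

Answer: .#....
.###..
.###..
.###..
.###..
.###..

Derivation:
Click 1 (0,1) count=1: revealed 1 new [(0,1)] -> total=1
Click 2 (2,2) count=0: revealed 15 new [(1,1) (1,2) (1,3) (2,1) (2,2) (2,3) (3,1) (3,2) (3,3) (4,1) (4,2) (4,3) (5,1) (5,2) (5,3)] -> total=16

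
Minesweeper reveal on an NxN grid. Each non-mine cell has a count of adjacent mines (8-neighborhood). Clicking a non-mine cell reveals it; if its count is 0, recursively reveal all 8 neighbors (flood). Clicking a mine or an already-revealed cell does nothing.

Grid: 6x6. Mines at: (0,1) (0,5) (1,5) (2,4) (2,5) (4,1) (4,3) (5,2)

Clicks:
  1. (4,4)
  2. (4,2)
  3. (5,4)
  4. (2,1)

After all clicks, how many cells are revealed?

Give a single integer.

Click 1 (4,4) count=1: revealed 1 new [(4,4)] -> total=1
Click 2 (4,2) count=3: revealed 1 new [(4,2)] -> total=2
Click 3 (5,4) count=1: revealed 1 new [(5,4)] -> total=3
Click 4 (2,1) count=0: revealed 12 new [(1,0) (1,1) (1,2) (1,3) (2,0) (2,1) (2,2) (2,3) (3,0) (3,1) (3,2) (3,3)] -> total=15

Answer: 15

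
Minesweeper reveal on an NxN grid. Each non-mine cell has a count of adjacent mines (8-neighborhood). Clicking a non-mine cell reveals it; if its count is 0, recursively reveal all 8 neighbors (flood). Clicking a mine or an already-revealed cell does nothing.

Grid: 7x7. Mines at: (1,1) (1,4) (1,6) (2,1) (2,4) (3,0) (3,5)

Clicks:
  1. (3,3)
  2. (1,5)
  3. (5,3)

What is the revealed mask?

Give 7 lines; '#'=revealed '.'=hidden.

Click 1 (3,3) count=1: revealed 1 new [(3,3)] -> total=1
Click 2 (1,5) count=3: revealed 1 new [(1,5)] -> total=2
Click 3 (5,3) count=0: revealed 24 new [(3,1) (3,2) (3,4) (4,0) (4,1) (4,2) (4,3) (4,4) (4,5) (4,6) (5,0) (5,1) (5,2) (5,3) (5,4) (5,5) (5,6) (6,0) (6,1) (6,2) (6,3) (6,4) (6,5) (6,6)] -> total=26

Answer: .......
.....#.
.......
.####..
#######
#######
#######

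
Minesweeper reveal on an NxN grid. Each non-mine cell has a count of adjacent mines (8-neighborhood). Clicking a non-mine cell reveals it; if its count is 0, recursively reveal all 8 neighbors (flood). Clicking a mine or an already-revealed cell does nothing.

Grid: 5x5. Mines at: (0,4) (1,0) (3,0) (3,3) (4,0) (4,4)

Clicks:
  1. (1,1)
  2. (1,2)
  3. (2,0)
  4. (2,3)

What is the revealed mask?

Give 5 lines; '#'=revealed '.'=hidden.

Click 1 (1,1) count=1: revealed 1 new [(1,1)] -> total=1
Click 2 (1,2) count=0: revealed 8 new [(0,1) (0,2) (0,3) (1,2) (1,3) (2,1) (2,2) (2,3)] -> total=9
Click 3 (2,0) count=2: revealed 1 new [(2,0)] -> total=10
Click 4 (2,3) count=1: revealed 0 new [(none)] -> total=10

Answer: .###.
.###.
####.
.....
.....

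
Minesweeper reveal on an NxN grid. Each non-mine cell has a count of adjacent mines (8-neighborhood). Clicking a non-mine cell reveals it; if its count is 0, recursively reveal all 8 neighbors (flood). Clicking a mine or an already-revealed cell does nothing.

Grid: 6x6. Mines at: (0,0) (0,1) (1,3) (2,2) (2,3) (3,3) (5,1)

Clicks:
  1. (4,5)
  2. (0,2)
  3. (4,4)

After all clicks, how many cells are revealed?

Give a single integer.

Click 1 (4,5) count=0: revealed 16 new [(0,4) (0,5) (1,4) (1,5) (2,4) (2,5) (3,4) (3,5) (4,2) (4,3) (4,4) (4,5) (5,2) (5,3) (5,4) (5,5)] -> total=16
Click 2 (0,2) count=2: revealed 1 new [(0,2)] -> total=17
Click 3 (4,4) count=1: revealed 0 new [(none)] -> total=17

Answer: 17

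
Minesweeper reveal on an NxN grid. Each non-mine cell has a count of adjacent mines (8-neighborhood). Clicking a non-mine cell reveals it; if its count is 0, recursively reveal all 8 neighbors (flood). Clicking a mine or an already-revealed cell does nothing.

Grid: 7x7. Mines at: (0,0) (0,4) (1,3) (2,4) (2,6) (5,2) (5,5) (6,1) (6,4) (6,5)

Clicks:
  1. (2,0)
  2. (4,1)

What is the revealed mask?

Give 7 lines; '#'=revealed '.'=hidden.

Click 1 (2,0) count=0: revealed 17 new [(1,0) (1,1) (1,2) (2,0) (2,1) (2,2) (2,3) (3,0) (3,1) (3,2) (3,3) (4,0) (4,1) (4,2) (4,3) (5,0) (5,1)] -> total=17
Click 2 (4,1) count=1: revealed 0 new [(none)] -> total=17

Answer: .......
###....
####...
####...
####...
##.....
.......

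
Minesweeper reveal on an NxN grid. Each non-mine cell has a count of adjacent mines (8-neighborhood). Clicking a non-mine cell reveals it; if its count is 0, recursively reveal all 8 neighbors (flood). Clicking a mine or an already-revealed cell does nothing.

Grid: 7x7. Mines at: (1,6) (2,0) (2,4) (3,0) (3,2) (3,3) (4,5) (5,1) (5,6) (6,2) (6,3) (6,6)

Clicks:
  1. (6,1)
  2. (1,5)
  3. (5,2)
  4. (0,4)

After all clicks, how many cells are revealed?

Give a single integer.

Answer: 17

Derivation:
Click 1 (6,1) count=2: revealed 1 new [(6,1)] -> total=1
Click 2 (1,5) count=2: revealed 1 new [(1,5)] -> total=2
Click 3 (5,2) count=3: revealed 1 new [(5,2)] -> total=3
Click 4 (0,4) count=0: revealed 14 new [(0,0) (0,1) (0,2) (0,3) (0,4) (0,5) (1,0) (1,1) (1,2) (1,3) (1,4) (2,1) (2,2) (2,3)] -> total=17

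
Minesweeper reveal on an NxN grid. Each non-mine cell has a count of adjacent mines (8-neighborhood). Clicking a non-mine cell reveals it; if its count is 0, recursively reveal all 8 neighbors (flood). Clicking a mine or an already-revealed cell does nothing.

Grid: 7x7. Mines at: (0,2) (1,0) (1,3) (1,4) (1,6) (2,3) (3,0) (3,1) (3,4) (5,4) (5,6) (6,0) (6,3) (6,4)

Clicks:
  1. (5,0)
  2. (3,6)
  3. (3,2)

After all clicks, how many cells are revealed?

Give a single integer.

Click 1 (5,0) count=1: revealed 1 new [(5,0)] -> total=1
Click 2 (3,6) count=0: revealed 6 new [(2,5) (2,6) (3,5) (3,6) (4,5) (4,6)] -> total=7
Click 3 (3,2) count=2: revealed 1 new [(3,2)] -> total=8

Answer: 8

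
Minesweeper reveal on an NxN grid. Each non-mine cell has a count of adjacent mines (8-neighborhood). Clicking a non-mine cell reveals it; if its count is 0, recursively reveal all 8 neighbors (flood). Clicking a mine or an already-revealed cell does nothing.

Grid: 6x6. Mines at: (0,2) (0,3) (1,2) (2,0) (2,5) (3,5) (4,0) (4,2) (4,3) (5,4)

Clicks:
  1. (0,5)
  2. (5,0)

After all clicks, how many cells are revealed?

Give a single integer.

Click 1 (0,5) count=0: revealed 4 new [(0,4) (0,5) (1,4) (1,5)] -> total=4
Click 2 (5,0) count=1: revealed 1 new [(5,0)] -> total=5

Answer: 5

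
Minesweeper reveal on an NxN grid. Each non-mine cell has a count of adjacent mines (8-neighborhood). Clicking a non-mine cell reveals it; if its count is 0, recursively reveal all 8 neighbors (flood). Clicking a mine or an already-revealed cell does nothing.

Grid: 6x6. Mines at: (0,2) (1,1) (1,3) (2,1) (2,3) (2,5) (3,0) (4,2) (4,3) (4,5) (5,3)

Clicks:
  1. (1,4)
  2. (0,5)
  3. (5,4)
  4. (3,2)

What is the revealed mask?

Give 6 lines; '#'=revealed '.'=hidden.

Click 1 (1,4) count=3: revealed 1 new [(1,4)] -> total=1
Click 2 (0,5) count=0: revealed 3 new [(0,4) (0,5) (1,5)] -> total=4
Click 3 (5,4) count=3: revealed 1 new [(5,4)] -> total=5
Click 4 (3,2) count=4: revealed 1 new [(3,2)] -> total=6

Answer: ....##
....##
......
..#...
......
....#.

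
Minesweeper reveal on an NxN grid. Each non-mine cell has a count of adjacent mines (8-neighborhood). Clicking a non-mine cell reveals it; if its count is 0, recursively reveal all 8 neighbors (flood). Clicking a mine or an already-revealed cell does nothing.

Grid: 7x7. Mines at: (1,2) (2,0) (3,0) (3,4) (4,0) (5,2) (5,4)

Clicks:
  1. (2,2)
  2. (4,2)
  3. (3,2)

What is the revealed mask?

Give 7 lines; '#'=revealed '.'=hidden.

Answer: .......
.......
.###...
.###...
.###...
.......
.......

Derivation:
Click 1 (2,2) count=1: revealed 1 new [(2,2)] -> total=1
Click 2 (4,2) count=1: revealed 1 new [(4,2)] -> total=2
Click 3 (3,2) count=0: revealed 7 new [(2,1) (2,3) (3,1) (3,2) (3,3) (4,1) (4,3)] -> total=9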